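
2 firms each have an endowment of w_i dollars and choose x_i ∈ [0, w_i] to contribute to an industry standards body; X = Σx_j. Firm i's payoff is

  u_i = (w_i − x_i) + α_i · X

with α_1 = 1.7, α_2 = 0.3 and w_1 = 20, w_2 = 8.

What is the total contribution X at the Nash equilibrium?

∂u_i/∂x_i = α_i − 1, so firm i contributes w_i if α_i > 1, else 0.
α_i > 1 for i ∈ {1}; NE contributions (20, 0), X = 20.

20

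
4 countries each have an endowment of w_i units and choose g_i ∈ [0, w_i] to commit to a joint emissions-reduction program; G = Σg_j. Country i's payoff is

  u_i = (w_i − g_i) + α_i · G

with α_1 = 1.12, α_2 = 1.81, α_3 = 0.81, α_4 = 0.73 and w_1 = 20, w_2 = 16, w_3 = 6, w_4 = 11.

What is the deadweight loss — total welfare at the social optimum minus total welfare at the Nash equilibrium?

58.99

∂u_i/∂g_i = α_i − 1, so country i contributes w_i if α_i > 1, else 0.
α_i > 1 for i ∈ {1, 2}; NE contributions (20, 16, 0, 0), G = 36.
W^NE = Σw_i − G^NE + (Σα_i)·G^NE = 53 + 3.47·36 = 177.92.
Planner: ∂(Σu_j)/∂g_i = Σα_j − 1 = 3.47 > 0, so everyone contributes w_i; G^SO = 53, W^SO = 53 + 3.47·53 = 236.91.
Deadweight loss = 58.99.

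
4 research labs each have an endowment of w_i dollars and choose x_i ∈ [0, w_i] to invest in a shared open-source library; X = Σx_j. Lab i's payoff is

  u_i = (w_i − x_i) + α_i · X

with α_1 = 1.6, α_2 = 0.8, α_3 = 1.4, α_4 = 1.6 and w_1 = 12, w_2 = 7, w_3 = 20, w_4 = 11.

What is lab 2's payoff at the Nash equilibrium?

41.4

∂u_i/∂x_i = α_i − 1, so lab i contributes w_i if α_i > 1, else 0.
α_i > 1 for i ∈ {1, 3, 4}; NE contributions (12, 0, 20, 11), X = 43.
u_2 = (7 − 0) + 0.8·43 = 41.4.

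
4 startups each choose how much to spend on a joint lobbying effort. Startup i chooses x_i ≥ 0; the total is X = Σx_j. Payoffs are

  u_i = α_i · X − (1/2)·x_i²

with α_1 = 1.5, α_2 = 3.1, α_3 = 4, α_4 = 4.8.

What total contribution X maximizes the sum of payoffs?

Planner FOC: ∂(Σu_j)/∂x_i = (Σα_j) − x_i = 0, so x_i^SO = Σα_j = 13.4 for every i; X^SO = 53.6.

53.6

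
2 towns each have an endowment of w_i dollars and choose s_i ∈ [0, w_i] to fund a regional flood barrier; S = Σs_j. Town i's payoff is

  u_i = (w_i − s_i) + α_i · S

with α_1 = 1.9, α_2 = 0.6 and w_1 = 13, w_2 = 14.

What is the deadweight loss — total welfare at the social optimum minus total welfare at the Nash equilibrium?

∂u_i/∂s_i = α_i − 1, so town i contributes w_i if α_i > 1, else 0.
α_i > 1 for i ∈ {1}; NE contributions (13, 0), S = 13.
W^NE = Σw_i − S^NE + (Σα_i)·S^NE = 27 + 1.5·13 = 46.5.
Planner: ∂(Σu_j)/∂s_i = Σα_j − 1 = 1.5 > 0, so everyone contributes w_i; S^SO = 27, W^SO = 27 + 1.5·27 = 67.5.
Deadweight loss = 21.

21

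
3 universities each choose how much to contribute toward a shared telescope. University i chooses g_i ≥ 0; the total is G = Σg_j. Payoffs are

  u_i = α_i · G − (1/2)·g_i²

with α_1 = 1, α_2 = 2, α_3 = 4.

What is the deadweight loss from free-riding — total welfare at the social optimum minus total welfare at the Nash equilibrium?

University i's FOC: ∂u_i/∂g_i = α_i − g_i = 0, so g_i* = α_i.
NE contributions = (1, 2, 4); G = 7.
W^NE = (Σα)·G − ½Σα_i² = 7² − ½·21 = 38.5.
Planner sets g_i = Σα_j = 7 for every i, so G^SO = 3·7 = 21.
W^SO = (Σα)·G^SO − ½·3·(Σα)² = (3/2)·7² = 73.5.
Deadweight loss = W^SO − W^NE = 35.

35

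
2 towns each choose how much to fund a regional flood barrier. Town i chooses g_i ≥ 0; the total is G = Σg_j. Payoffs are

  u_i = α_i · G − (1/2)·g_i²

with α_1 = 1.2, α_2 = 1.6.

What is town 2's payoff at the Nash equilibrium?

3.2

Town i's FOC: ∂u_i/∂g_i = α_i − g_i = 0, so g_i* = α_i.
NE contributions = (1.2, 1.6); G = 2.8.
u_2 = α_2·G − ½·(g_2)² = 1.6·2.8 − ½·1.6² = 3.2.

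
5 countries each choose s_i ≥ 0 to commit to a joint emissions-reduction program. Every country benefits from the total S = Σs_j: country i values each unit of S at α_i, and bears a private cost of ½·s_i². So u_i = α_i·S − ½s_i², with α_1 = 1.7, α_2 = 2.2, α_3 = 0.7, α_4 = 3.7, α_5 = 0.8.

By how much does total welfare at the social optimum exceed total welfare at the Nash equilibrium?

Country i's FOC: ∂u_i/∂s_i = α_i − s_i = 0, so s_i* = α_i.
NE contributions = (1.7, 2.2, 0.7, 3.7, 0.8); S = 9.1.
W^NE = (Σα)·S − ½Σα_i² = 9.1² − ½·22.55 = 71.535.
Planner sets s_i = Σα_j = 9.1 for every i, so S^SO = 5·9.1 = 45.5.
W^SO = (Σα)·S^SO − ½·5·(Σα)² = (5/2)·9.1² = 207.025.
Deadweight loss = W^SO − W^NE = 135.49.

135.49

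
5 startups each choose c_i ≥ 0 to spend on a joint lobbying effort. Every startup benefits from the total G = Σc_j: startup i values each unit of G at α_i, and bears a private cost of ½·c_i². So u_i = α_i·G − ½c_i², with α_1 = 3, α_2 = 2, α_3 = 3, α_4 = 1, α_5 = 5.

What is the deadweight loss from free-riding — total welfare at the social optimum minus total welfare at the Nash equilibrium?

Startup i's FOC: ∂u_i/∂c_i = α_i − c_i = 0, so c_i* = α_i.
NE contributions = (3, 2, 3, 1, 5); G = 14.
W^NE = (Σα)·G − ½Σα_i² = 14² − ½·48 = 172.
Planner sets c_i = Σα_j = 14 for every i, so G^SO = 5·14 = 70.
W^SO = (Σα)·G^SO − ½·5·(Σα)² = (5/2)·14² = 490.
Deadweight loss = W^SO − W^NE = 318.

318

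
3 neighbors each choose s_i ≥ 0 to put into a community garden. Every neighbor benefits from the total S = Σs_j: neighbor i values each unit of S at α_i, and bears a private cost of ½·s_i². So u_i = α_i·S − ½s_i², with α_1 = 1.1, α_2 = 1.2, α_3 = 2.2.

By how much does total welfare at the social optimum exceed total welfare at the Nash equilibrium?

Neighbor i's FOC: ∂u_i/∂s_i = α_i − s_i = 0, so s_i* = α_i.
NE contributions = (1.1, 1.2, 2.2); S = 4.5.
W^NE = (Σα)·S − ½Σα_i² = 4.5² − ½·7.49 = 16.505.
Planner sets s_i = Σα_j = 4.5 for every i, so S^SO = 3·4.5 = 13.5.
W^SO = (Σα)·S^SO − ½·3·(Σα)² = (3/2)·4.5² = 30.375.
Deadweight loss = W^SO − W^NE = 13.87.

13.87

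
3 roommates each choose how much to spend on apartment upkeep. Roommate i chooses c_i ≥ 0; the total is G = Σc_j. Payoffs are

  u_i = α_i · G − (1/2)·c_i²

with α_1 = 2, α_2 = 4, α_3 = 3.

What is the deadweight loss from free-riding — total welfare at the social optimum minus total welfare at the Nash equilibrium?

55

Roommate i's FOC: ∂u_i/∂c_i = α_i − c_i = 0, so c_i* = α_i.
NE contributions = (2, 4, 3); G = 9.
W^NE = (Σα)·G − ½Σα_i² = 9² − ½·29 = 66.5.
Planner sets c_i = Σα_j = 9 for every i, so G^SO = 3·9 = 27.
W^SO = (Σα)·G^SO − ½·3·(Σα)² = (3/2)·9² = 121.5.
Deadweight loss = W^SO − W^NE = 55.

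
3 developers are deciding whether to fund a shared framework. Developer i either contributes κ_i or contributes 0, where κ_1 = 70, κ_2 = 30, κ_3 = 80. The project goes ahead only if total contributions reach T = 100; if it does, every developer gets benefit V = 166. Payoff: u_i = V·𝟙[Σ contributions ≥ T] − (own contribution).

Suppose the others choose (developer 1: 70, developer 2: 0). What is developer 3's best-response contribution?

Others' total = 70. Contributing 80 brings total to 150 ≥ 100: gain V − κ_3 = 86.
Best response: 80.

80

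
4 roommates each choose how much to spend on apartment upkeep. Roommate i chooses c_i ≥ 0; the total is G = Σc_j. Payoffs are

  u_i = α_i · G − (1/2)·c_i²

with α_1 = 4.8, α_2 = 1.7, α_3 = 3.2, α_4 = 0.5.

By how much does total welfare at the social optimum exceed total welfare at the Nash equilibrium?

Roommate i's FOC: ∂u_i/∂c_i = α_i − c_i = 0, so c_i* = α_i.
NE contributions = (4.8, 1.7, 3.2, 0.5); G = 10.2.
W^NE = (Σα)·G − ½Σα_i² = 10.2² − ½·36.42 = 85.83.
Planner sets c_i = Σα_j = 10.2 for every i, so G^SO = 4·10.2 = 40.8.
W^SO = (Σα)·G^SO − ½·4·(Σα)² = (4/2)·10.2² = 208.08.
Deadweight loss = W^SO − W^NE = 122.25.

122.25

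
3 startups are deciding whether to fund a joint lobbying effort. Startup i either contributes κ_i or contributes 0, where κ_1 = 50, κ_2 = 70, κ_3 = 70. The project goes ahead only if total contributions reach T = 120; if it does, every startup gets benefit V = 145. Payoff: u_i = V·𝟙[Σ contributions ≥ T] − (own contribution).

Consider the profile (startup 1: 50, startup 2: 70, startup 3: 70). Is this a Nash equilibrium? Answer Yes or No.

No

Total = 190 ≥ 120: provided.
Startup 1 (pledges 50, payoff 95): dropping to 0 → total 140, payoff 145. Profitable deviation.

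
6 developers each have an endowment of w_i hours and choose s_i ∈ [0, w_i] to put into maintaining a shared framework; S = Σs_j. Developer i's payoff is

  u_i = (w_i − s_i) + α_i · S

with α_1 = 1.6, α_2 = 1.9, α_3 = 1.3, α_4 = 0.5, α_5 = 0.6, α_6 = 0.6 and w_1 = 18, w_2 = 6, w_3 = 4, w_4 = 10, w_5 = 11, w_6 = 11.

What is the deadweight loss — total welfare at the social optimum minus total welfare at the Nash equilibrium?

∂u_i/∂s_i = α_i − 1, so developer i contributes w_i if α_i > 1, else 0.
α_i > 1 for i ∈ {1, 2, 3}; NE contributions (18, 6, 4, 0, 0, 0), S = 28.
W^NE = Σw_i − S^NE + (Σα_i)·S^NE = 60 + 5.5·28 = 214.
Planner: ∂(Σu_j)/∂s_i = Σα_j − 1 = 5.5 > 0, so everyone contributes w_i; S^SO = 60, W^SO = 60 + 5.5·60 = 390.
Deadweight loss = 176.

176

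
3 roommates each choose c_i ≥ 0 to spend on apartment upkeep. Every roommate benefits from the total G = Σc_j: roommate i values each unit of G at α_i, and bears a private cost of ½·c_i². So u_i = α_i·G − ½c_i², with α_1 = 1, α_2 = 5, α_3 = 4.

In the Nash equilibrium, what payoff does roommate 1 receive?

Roommate i's FOC: ∂u_i/∂c_i = α_i − c_i = 0, so c_i* = α_i.
NE contributions = (1, 5, 4); G = 10.
u_1 = α_1·G − ½·(c_1)² = 1·10 − ½·1² = 9.5.

9.5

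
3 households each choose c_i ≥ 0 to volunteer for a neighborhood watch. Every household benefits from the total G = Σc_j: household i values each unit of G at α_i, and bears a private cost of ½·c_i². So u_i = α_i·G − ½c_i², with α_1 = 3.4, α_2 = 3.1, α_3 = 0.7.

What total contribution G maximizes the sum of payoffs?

21.6

Planner FOC: ∂(Σu_j)/∂c_i = (Σα_j) − c_i = 0, so c_i^SO = Σα_j = 7.2 for every i; G^SO = 21.6.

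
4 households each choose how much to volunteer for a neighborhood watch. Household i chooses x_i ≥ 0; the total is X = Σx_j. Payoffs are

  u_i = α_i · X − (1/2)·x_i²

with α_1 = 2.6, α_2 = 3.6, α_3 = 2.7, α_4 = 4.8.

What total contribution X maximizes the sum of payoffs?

Planner FOC: ∂(Σu_j)/∂x_i = (Σα_j) − x_i = 0, so x_i^SO = Σα_j = 13.7 for every i; X^SO = 54.8.

54.8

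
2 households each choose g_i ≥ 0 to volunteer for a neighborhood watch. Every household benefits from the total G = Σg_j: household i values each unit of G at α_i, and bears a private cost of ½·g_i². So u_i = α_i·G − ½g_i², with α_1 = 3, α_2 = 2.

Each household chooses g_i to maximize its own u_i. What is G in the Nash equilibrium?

Household i's FOC: ∂u_i/∂g_i = α_i − g_i = 0, so g_i* = α_i.
NE contributions = (3, 2); G = 5.

5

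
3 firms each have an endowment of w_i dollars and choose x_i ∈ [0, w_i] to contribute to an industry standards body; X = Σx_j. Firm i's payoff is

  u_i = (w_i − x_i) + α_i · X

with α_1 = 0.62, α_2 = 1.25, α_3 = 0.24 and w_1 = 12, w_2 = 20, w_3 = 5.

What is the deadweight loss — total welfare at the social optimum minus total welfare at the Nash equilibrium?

∂u_i/∂x_i = α_i − 1, so firm i contributes w_i if α_i > 1, else 0.
α_i > 1 for i ∈ {2}; NE contributions (0, 20, 0), X = 20.
W^NE = Σw_i − X^NE + (Σα_i)·X^NE = 37 + 1.11·20 = 59.2.
Planner: ∂(Σu_j)/∂x_i = Σα_j − 1 = 1.11 > 0, so everyone contributes w_i; X^SO = 37, W^SO = 37 + 1.11·37 = 78.07.
Deadweight loss = 18.87.

18.87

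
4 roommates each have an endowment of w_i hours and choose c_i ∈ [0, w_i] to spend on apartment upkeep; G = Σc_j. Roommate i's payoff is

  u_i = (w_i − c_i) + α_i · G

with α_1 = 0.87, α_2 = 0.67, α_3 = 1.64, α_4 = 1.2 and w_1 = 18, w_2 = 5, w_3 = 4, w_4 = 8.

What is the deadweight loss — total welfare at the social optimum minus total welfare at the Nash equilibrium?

77.74

∂u_i/∂c_i = α_i − 1, so roommate i contributes w_i if α_i > 1, else 0.
α_i > 1 for i ∈ {3, 4}; NE contributions (0, 0, 4, 8), G = 12.
W^NE = Σw_i − G^NE + (Σα_i)·G^NE = 35 + 3.38·12 = 75.56.
Planner: ∂(Σu_j)/∂c_i = Σα_j − 1 = 3.38 > 0, so everyone contributes w_i; G^SO = 35, W^SO = 35 + 3.38·35 = 153.3.
Deadweight loss = 77.74.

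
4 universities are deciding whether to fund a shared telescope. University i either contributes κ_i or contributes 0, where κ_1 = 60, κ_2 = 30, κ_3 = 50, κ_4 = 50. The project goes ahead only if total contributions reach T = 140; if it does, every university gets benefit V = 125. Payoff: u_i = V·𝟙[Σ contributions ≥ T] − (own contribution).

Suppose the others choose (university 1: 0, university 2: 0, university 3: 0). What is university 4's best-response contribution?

Others' total = 0. Even contributing 50 gives 50 < 140: no benefit either way.
Best response: 0.

0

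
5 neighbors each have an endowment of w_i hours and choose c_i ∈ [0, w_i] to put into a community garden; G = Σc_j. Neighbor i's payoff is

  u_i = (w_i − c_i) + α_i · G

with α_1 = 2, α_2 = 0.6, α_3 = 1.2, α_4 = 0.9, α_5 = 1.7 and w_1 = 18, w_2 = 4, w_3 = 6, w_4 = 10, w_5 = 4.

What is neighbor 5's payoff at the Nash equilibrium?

47.6

∂u_i/∂c_i = α_i − 1, so neighbor i contributes w_i if α_i > 1, else 0.
α_i > 1 for i ∈ {1, 3, 5}; NE contributions (18, 0, 6, 0, 4), G = 28.
u_5 = (4 − 4) + 1.7·28 = 47.6.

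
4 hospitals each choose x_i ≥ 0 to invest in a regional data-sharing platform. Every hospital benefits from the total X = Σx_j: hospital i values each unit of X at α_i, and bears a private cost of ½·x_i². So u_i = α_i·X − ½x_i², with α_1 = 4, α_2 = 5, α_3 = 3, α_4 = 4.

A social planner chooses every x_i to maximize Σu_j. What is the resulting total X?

Planner FOC: ∂(Σu_j)/∂x_i = (Σα_j) − x_i = 0, so x_i^SO = Σα_j = 16 for every i; X^SO = 64.

64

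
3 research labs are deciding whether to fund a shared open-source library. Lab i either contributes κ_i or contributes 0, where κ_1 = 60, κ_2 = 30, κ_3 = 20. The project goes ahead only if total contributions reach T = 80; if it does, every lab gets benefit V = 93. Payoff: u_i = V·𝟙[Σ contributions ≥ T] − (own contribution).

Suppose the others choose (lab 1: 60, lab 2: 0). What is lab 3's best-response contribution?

Others' total = 60. Contributing 20 brings total to 80 ≥ 80: gain V − κ_3 = 73.
Best response: 20.

20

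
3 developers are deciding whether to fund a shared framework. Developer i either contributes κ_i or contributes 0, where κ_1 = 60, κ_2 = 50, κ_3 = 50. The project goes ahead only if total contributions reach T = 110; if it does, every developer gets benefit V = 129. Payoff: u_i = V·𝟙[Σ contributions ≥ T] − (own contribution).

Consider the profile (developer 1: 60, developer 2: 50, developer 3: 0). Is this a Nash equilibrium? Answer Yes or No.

Yes

Total = 110 ≥ 110: provided.
Developer 1 (pledges 60, payoff 69): dropping to 0 → total 50, payoff 0. No gain.
Developer 2 (pledges 50, payoff 79): dropping to 0 → total 60, payoff 0. No gain.
Developer 3 (pledges 0, payoff 129): pledging 50 → total 160, payoff 79. No gain.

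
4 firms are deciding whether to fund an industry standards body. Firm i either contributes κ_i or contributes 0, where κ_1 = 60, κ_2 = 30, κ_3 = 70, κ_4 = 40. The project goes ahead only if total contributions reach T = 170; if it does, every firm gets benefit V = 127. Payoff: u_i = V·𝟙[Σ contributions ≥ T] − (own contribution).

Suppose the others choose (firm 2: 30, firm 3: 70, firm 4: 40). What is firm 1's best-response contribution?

60

Others' total = 140. Contributing 60 brings total to 200 ≥ 170: gain V − κ_1 = 67.
Best response: 60.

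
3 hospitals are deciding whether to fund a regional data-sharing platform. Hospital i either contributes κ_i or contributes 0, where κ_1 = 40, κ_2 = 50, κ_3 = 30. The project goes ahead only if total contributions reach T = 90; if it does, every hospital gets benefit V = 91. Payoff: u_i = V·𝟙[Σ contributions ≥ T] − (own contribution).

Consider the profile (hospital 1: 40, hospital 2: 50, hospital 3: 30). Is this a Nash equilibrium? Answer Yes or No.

No

Total = 120 ≥ 90: provided.
Hospital 1 (pledges 40, payoff 51): dropping to 0 → total 80, payoff 0. No gain.
Hospital 2 (pledges 50, payoff 41): dropping to 0 → total 70, payoff 0. No gain.
Hospital 3 (pledges 30, payoff 61): dropping to 0 → total 90, payoff 91. Profitable deviation.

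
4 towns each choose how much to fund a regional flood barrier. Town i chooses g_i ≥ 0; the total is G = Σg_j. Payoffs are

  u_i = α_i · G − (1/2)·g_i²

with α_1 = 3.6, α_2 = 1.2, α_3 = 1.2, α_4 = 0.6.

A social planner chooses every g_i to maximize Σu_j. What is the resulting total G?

26.4

Planner FOC: ∂(Σu_j)/∂g_i = (Σα_j) − g_i = 0, so g_i^SO = Σα_j = 6.6 for every i; G^SO = 26.4.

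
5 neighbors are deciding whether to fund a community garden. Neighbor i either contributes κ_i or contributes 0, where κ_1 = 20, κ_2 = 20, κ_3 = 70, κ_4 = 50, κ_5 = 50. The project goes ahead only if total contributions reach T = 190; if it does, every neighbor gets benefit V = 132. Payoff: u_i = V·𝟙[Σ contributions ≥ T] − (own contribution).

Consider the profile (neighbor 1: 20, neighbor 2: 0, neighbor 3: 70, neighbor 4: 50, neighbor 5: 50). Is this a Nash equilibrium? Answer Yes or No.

Yes

Total = 190 ≥ 190: provided.
Neighbor 1 (pledges 20, payoff 112): dropping to 0 → total 170, payoff 0. No gain.
Neighbor 2 (pledges 0, payoff 132): pledging 20 → total 210, payoff 112. No gain.
Neighbor 3 (pledges 70, payoff 62): dropping to 0 → total 120, payoff 0. No gain.
Neighbor 4 (pledges 50, payoff 82): dropping to 0 → total 140, payoff 0. No gain.
Neighbor 5 (pledges 50, payoff 82): dropping to 0 → total 140, payoff 0. No gain.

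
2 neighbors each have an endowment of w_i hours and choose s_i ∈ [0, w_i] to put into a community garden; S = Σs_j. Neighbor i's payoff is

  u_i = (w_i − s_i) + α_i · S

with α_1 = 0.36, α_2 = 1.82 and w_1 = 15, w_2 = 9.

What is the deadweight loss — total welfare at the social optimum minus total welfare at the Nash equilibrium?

17.7

∂u_i/∂s_i = α_i − 1, so neighbor i contributes w_i if α_i > 1, else 0.
α_i > 1 for i ∈ {2}; NE contributions (0, 9), S = 9.
W^NE = Σw_i − S^NE + (Σα_i)·S^NE = 24 + 1.18·9 = 34.62.
Planner: ∂(Σu_j)/∂s_i = Σα_j − 1 = 1.18 > 0, so everyone contributes w_i; S^SO = 24, W^SO = 24 + 1.18·24 = 52.32.
Deadweight loss = 17.7.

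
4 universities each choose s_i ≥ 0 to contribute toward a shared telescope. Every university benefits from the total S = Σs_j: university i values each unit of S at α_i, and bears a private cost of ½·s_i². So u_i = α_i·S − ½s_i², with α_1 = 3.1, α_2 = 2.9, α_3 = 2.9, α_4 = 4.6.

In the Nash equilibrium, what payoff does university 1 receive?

University i's FOC: ∂u_i/∂s_i = α_i − s_i = 0, so s_i* = α_i.
NE contributions = (3.1, 2.9, 2.9, 4.6); S = 13.5.
u_1 = α_1·S − ½·(s_1)² = 3.1·13.5 − ½·3.1² = 37.045.

37.045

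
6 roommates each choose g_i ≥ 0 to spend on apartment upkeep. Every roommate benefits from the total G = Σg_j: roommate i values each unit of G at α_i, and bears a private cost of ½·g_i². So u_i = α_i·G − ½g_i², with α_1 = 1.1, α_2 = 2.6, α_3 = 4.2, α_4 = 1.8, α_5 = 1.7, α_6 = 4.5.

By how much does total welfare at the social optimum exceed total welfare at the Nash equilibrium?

Roommate i's FOC: ∂u_i/∂g_i = α_i − g_i = 0, so g_i* = α_i.
NE contributions = (1.1, 2.6, 4.2, 1.8, 1.7, 4.5); G = 15.9.
W^NE = (Σα)·G − ½Σα_i² = 15.9² − ½·51.99 = 226.815.
Planner sets g_i = Σα_j = 15.9 for every i, so G^SO = 6·15.9 = 95.4.
W^SO = (Σα)·G^SO − ½·6·(Σα)² = (6/2)·15.9² = 758.43.
Deadweight loss = W^SO − W^NE = 531.615.

531.615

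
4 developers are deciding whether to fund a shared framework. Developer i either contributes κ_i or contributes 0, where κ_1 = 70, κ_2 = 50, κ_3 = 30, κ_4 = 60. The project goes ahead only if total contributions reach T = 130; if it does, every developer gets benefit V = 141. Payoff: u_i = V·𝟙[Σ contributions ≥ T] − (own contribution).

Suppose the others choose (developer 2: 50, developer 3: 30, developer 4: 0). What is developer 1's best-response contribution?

Others' total = 80. Contributing 70 brings total to 150 ≥ 130: gain V − κ_1 = 71.
Best response: 70.

70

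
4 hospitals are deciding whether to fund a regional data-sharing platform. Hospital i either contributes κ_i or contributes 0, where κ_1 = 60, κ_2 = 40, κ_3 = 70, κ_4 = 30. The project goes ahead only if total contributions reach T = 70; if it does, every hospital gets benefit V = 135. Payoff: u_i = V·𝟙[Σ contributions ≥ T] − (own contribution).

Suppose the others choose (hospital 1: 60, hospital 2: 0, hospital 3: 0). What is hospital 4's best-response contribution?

Others' total = 60. Contributing 30 brings total to 90 ≥ 70: gain V − κ_4 = 105.
Best response: 30.

30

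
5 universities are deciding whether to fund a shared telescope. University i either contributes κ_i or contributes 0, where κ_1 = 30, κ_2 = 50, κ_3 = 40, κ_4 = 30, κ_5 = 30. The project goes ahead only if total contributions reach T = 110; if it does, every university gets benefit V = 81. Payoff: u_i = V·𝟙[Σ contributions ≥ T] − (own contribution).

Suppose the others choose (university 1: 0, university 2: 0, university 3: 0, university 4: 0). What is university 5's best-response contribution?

Others' total = 0. Even contributing 30 gives 30 < 110: no benefit either way.
Best response: 0.

0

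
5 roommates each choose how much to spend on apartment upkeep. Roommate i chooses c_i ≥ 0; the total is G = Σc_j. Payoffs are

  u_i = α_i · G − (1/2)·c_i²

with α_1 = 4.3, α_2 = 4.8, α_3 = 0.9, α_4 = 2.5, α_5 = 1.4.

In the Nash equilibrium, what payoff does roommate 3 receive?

Roommate i's FOC: ∂u_i/∂c_i = α_i − c_i = 0, so c_i* = α_i.
NE contributions = (4.3, 4.8, 0.9, 2.5, 1.4); G = 13.9.
u_3 = α_3·G − ½·(c_3)² = 0.9·13.9 − ½·0.9² = 12.105.

12.105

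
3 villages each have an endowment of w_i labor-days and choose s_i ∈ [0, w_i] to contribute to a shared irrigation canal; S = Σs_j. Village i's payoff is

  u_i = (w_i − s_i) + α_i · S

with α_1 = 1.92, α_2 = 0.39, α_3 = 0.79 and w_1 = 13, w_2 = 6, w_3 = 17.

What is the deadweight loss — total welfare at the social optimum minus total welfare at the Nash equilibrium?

48.3

∂u_i/∂s_i = α_i − 1, so village i contributes w_i if α_i > 1, else 0.
α_i > 1 for i ∈ {1}; NE contributions (13, 0, 0), S = 13.
W^NE = Σw_i − S^NE + (Σα_i)·S^NE = 36 + 2.1·13 = 63.3.
Planner: ∂(Σu_j)/∂s_i = Σα_j − 1 = 2.1 > 0, so everyone contributes w_i; S^SO = 36, W^SO = 36 + 2.1·36 = 111.6.
Deadweight loss = 48.3.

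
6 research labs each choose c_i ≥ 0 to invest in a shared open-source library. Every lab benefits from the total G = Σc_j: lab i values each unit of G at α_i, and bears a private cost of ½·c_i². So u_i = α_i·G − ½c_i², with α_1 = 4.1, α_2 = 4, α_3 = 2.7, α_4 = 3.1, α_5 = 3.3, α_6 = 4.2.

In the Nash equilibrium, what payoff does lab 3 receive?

Lab i's FOC: ∂u_i/∂c_i = α_i − c_i = 0, so c_i* = α_i.
NE contributions = (4.1, 4, 2.7, 3.1, 3.3, 4.2); G = 21.4.
u_3 = α_3·G − ½·(c_3)² = 2.7·21.4 − ½·2.7² = 54.135.

54.135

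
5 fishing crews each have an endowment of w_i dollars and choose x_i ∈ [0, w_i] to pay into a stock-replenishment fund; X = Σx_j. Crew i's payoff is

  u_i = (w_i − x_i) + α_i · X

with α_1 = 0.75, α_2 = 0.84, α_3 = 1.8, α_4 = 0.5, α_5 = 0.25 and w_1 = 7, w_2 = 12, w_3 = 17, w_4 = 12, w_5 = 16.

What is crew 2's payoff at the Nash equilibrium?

∂u_i/∂x_i = α_i − 1, so crew i contributes w_i if α_i > 1, else 0.
α_i > 1 for i ∈ {3}; NE contributions (0, 0, 17, 0, 0), X = 17.
u_2 = (12 − 0) + 0.84·17 = 26.28.

26.28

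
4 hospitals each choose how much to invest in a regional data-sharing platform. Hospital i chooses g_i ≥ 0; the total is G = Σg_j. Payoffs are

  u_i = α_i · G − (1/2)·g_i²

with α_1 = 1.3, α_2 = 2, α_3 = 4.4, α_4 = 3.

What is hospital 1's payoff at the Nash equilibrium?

13.065

Hospital i's FOC: ∂u_i/∂g_i = α_i − g_i = 0, so g_i* = α_i.
NE contributions = (1.3, 2, 4.4, 3); G = 10.7.
u_1 = α_1·G − ½·(g_1)² = 1.3·10.7 − ½·1.3² = 13.065.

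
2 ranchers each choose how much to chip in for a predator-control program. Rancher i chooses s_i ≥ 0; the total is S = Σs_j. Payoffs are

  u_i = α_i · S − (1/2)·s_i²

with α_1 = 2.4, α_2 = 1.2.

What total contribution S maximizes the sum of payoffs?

7.2

Planner FOC: ∂(Σu_j)/∂s_i = (Σα_j) − s_i = 0, so s_i^SO = Σα_j = 3.6 for every i; S^SO = 7.2.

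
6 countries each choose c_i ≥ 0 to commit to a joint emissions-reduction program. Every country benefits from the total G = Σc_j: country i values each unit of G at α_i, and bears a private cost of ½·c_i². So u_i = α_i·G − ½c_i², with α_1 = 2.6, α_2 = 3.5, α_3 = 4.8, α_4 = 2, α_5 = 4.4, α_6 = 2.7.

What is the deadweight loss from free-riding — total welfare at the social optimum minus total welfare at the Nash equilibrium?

836.35

Country i's FOC: ∂u_i/∂c_i = α_i − c_i = 0, so c_i* = α_i.
NE contributions = (2.6, 3.5, 4.8, 2, 4.4, 2.7); G = 20.
W^NE = (Σα)·G − ½Σα_i² = 20² − ½·72.7 = 363.65.
Planner sets c_i = Σα_j = 20 for every i, so G^SO = 6·20 = 120.
W^SO = (Σα)·G^SO − ½·6·(Σα)² = (6/2)·20² = 1200.
Deadweight loss = W^SO − W^NE = 836.35.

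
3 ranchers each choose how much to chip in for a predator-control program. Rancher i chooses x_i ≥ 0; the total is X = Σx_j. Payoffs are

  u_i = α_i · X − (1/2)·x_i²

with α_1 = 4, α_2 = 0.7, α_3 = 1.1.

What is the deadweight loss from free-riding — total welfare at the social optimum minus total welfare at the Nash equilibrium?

Rancher i's FOC: ∂u_i/∂x_i = α_i − x_i = 0, so x_i* = α_i.
NE contributions = (4, 0.7, 1.1); X = 5.8.
W^NE = (Σα)·X − ½Σα_i² = 5.8² − ½·17.7 = 24.79.
Planner sets x_i = Σα_j = 5.8 for every i, so X^SO = 3·5.8 = 17.4.
W^SO = (Σα)·X^SO − ½·3·(Σα)² = (3/2)·5.8² = 50.46.
Deadweight loss = W^SO − W^NE = 25.67.

25.67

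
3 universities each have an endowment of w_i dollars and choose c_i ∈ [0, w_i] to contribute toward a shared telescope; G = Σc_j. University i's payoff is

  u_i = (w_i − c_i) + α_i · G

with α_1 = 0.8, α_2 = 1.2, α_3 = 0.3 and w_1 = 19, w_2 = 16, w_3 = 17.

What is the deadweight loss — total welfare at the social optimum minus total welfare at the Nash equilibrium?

∂u_i/∂c_i = α_i − 1, so university i contributes w_i if α_i > 1, else 0.
α_i > 1 for i ∈ {2}; NE contributions (0, 16, 0), G = 16.
W^NE = Σw_i − G^NE + (Σα_i)·G^NE = 52 + 1.3·16 = 72.8.
Planner: ∂(Σu_j)/∂c_i = Σα_j − 1 = 1.3 > 0, so everyone contributes w_i; G^SO = 52, W^SO = 52 + 1.3·52 = 119.6.
Deadweight loss = 46.8.

46.8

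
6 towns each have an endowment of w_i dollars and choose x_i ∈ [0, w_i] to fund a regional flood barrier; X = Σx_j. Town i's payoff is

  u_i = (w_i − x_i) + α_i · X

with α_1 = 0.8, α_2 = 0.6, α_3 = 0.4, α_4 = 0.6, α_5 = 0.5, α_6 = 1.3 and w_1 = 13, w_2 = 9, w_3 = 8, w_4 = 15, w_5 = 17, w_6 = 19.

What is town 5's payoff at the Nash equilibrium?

∂u_i/∂x_i = α_i − 1, so town i contributes w_i if α_i > 1, else 0.
α_i > 1 for i ∈ {6}; NE contributions (0, 0, 0, 0, 0, 19), X = 19.
u_5 = (17 − 0) + 0.5·19 = 26.5.

26.5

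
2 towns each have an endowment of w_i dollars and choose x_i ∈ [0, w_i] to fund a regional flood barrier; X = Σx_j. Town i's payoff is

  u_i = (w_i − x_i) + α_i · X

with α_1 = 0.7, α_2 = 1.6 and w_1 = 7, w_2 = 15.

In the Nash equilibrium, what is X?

15

∂u_i/∂x_i = α_i − 1, so town i contributes w_i if α_i > 1, else 0.
α_i > 1 for i ∈ {2}; NE contributions (0, 15), X = 15.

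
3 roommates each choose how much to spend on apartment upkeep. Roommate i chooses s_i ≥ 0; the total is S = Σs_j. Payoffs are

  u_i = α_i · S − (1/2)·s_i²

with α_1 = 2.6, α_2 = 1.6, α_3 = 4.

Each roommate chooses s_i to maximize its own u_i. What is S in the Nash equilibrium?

8.2

Roommate i's FOC: ∂u_i/∂s_i = α_i − s_i = 0, so s_i* = α_i.
NE contributions = (2.6, 1.6, 4); S = 8.2.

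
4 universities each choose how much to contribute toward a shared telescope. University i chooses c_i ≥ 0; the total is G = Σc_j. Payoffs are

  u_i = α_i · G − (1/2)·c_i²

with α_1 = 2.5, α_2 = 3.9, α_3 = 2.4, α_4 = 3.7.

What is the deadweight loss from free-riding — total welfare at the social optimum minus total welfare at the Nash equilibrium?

University i's FOC: ∂u_i/∂c_i = α_i − c_i = 0, so c_i* = α_i.
NE contributions = (2.5, 3.9, 2.4, 3.7); G = 12.5.
W^NE = (Σα)·G − ½Σα_i² = 12.5² − ½·40.91 = 135.795.
Planner sets c_i = Σα_j = 12.5 for every i, so G^SO = 4·12.5 = 50.
W^SO = (Σα)·G^SO − ½·4·(Σα)² = (4/2)·12.5² = 312.5.
Deadweight loss = W^SO − W^NE = 176.705.

176.705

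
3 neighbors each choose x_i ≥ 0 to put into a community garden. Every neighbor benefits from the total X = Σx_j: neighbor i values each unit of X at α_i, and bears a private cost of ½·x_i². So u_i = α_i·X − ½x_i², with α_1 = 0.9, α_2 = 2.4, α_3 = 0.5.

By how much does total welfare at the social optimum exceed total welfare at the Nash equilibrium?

10.63

Neighbor i's FOC: ∂u_i/∂x_i = α_i − x_i = 0, so x_i* = α_i.
NE contributions = (0.9, 2.4, 0.5); X = 3.8.
W^NE = (Σα)·X − ½Σα_i² = 3.8² − ½·6.82 = 11.03.
Planner sets x_i = Σα_j = 3.8 for every i, so X^SO = 3·3.8 = 11.4.
W^SO = (Σα)·X^SO − ½·3·(Σα)² = (3/2)·3.8² = 21.66.
Deadweight loss = W^SO − W^NE = 10.63.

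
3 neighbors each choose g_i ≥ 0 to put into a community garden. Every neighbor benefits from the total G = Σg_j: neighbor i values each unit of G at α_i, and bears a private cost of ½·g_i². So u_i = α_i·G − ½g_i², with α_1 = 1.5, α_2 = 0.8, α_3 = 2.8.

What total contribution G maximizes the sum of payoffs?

15.3

Planner FOC: ∂(Σu_j)/∂g_i = (Σα_j) − g_i = 0, so g_i^SO = Σα_j = 5.1 for every i; G^SO = 15.3.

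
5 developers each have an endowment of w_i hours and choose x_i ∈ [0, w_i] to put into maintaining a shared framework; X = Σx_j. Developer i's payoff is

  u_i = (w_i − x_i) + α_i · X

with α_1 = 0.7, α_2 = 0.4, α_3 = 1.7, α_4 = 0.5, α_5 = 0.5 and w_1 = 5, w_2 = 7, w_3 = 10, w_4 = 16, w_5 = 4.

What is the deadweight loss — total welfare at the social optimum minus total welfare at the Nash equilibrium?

∂u_i/∂x_i = α_i − 1, so developer i contributes w_i if α_i > 1, else 0.
α_i > 1 for i ∈ {3}; NE contributions (0, 0, 10, 0, 0), X = 10.
W^NE = Σw_i − X^NE + (Σα_i)·X^NE = 42 + 2.8·10 = 70.
Planner: ∂(Σu_j)/∂x_i = Σα_j − 1 = 2.8 > 0, so everyone contributes w_i; X^SO = 42, W^SO = 42 + 2.8·42 = 159.6.
Deadweight loss = 89.6.

89.6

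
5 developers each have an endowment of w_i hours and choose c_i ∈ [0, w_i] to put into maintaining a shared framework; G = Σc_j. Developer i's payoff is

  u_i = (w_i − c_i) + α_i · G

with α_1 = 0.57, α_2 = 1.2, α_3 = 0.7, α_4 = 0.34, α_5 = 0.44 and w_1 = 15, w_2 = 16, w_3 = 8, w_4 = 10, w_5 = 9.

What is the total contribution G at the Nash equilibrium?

16

∂u_i/∂c_i = α_i − 1, so developer i contributes w_i if α_i > 1, else 0.
α_i > 1 for i ∈ {2}; NE contributions (0, 16, 0, 0, 0), G = 16.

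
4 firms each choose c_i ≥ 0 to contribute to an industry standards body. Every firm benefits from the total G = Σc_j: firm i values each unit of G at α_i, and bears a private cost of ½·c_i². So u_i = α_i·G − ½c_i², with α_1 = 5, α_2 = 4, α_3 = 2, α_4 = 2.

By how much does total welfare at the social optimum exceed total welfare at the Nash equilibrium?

193.5

Firm i's FOC: ∂u_i/∂c_i = α_i − c_i = 0, so c_i* = α_i.
NE contributions = (5, 4, 2, 2); G = 13.
W^NE = (Σα)·G − ½Σα_i² = 13² − ½·49 = 144.5.
Planner sets c_i = Σα_j = 13 for every i, so G^SO = 4·13 = 52.
W^SO = (Σα)·G^SO − ½·4·(Σα)² = (4/2)·13² = 338.
Deadweight loss = W^SO − W^NE = 193.5.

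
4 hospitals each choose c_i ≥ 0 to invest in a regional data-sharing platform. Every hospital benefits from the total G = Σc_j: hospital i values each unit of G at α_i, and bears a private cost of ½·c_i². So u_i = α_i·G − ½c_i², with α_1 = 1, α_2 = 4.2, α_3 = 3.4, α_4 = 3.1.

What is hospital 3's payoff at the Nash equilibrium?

34

Hospital i's FOC: ∂u_i/∂c_i = α_i − c_i = 0, so c_i* = α_i.
NE contributions = (1, 4.2, 3.4, 3.1); G = 11.7.
u_3 = α_3·G − ½·(c_3)² = 3.4·11.7 − ½·3.4² = 34.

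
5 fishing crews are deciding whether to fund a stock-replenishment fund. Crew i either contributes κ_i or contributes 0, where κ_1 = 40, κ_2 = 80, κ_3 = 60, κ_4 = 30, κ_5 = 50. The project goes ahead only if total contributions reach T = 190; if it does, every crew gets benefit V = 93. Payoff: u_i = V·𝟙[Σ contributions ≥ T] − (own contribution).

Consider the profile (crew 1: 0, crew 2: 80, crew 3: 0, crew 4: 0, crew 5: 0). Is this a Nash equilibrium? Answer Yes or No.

No

Total = 80 < 190: not provided.
Crew 1 (pledges 0, payoff 0): pledging 40 → total 120, payoff -40. No gain.
Crew 2 (pledges 80, payoff -80): dropping to 0 → total 0, payoff 0. Profitable deviation.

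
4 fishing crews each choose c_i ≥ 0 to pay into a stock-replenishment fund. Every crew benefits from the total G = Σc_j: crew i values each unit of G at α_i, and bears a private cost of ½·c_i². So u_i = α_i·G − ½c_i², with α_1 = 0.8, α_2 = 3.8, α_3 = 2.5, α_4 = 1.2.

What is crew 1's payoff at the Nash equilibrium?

6.32

Crew i's FOC: ∂u_i/∂c_i = α_i − c_i = 0, so c_i* = α_i.
NE contributions = (0.8, 3.8, 2.5, 1.2); G = 8.3.
u_1 = α_1·G − ½·(c_1)² = 0.8·8.3 − ½·0.8² = 6.32.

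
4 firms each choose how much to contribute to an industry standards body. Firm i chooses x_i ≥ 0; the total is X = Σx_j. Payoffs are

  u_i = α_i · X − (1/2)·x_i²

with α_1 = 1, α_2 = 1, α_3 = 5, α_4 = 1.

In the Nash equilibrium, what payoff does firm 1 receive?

Firm i's FOC: ∂u_i/∂x_i = α_i − x_i = 0, so x_i* = α_i.
NE contributions = (1, 1, 5, 1); X = 8.
u_1 = α_1·X − ½·(x_1)² = 1·8 − ½·1² = 7.5.

7.5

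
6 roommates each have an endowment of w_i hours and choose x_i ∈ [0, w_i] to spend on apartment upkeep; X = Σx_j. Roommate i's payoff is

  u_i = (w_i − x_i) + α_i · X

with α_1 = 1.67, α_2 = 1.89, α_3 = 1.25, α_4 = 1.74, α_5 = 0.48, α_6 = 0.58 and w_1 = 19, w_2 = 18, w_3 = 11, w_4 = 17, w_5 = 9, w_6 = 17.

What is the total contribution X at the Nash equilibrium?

∂u_i/∂x_i = α_i − 1, so roommate i contributes w_i if α_i > 1, else 0.
α_i > 1 for i ∈ {1, 2, 3, 4}; NE contributions (19, 18, 11, 17, 0, 0), X = 65.

65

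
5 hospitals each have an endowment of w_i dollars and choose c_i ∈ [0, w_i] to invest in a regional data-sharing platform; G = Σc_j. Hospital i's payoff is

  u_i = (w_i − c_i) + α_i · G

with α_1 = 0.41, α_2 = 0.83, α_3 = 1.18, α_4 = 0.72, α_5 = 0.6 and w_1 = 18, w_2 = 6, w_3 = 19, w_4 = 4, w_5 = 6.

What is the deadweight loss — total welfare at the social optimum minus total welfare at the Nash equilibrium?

93.16

∂u_i/∂c_i = α_i − 1, so hospital i contributes w_i if α_i > 1, else 0.
α_i > 1 for i ∈ {3}; NE contributions (0, 0, 19, 0, 0), G = 19.
W^NE = Σw_i − G^NE + (Σα_i)·G^NE = 53 + 2.74·19 = 105.06.
Planner: ∂(Σu_j)/∂c_i = Σα_j − 1 = 2.74 > 0, so everyone contributes w_i; G^SO = 53, W^SO = 53 + 2.74·53 = 198.22.
Deadweight loss = 93.16.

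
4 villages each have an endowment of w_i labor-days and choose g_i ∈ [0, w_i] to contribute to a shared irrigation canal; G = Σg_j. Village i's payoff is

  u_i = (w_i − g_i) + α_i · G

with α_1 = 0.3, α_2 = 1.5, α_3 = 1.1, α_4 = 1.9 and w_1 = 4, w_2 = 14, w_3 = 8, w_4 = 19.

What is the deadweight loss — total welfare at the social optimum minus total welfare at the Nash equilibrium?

∂u_i/∂g_i = α_i − 1, so village i contributes w_i if α_i > 1, else 0.
α_i > 1 for i ∈ {2, 3, 4}; NE contributions (0, 14, 8, 19), G = 41.
W^NE = Σw_i − G^NE + (Σα_i)·G^NE = 45 + 3.8·41 = 200.8.
Planner: ∂(Σu_j)/∂g_i = Σα_j − 1 = 3.8 > 0, so everyone contributes w_i; G^SO = 45, W^SO = 45 + 3.8·45 = 216.
Deadweight loss = 15.2.

15.2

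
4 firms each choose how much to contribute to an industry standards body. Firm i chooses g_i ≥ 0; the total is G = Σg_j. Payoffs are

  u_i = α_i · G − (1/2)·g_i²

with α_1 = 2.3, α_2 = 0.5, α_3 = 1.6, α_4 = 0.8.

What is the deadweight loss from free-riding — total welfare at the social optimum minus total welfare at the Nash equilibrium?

Firm i's FOC: ∂u_i/∂g_i = α_i − g_i = 0, so g_i* = α_i.
NE contributions = (2.3, 0.5, 1.6, 0.8); G = 5.2.
W^NE = (Σα)·G − ½Σα_i² = 5.2² − ½·8.74 = 22.67.
Planner sets g_i = Σα_j = 5.2 for every i, so G^SO = 4·5.2 = 20.8.
W^SO = (Σα)·G^SO − ½·4·(Σα)² = (4/2)·5.2² = 54.08.
Deadweight loss = W^SO − W^NE = 31.41.

31.41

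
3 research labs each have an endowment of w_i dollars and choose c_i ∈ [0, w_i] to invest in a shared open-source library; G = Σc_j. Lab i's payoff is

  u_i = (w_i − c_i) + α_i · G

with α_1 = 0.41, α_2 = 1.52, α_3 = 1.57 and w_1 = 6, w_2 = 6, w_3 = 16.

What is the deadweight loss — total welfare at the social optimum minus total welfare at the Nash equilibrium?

15

∂u_i/∂c_i = α_i − 1, so lab i contributes w_i if α_i > 1, else 0.
α_i > 1 for i ∈ {2, 3}; NE contributions (0, 6, 16), G = 22.
W^NE = Σw_i − G^NE + (Σα_i)·G^NE = 28 + 2.5·22 = 83.
Planner: ∂(Σu_j)/∂c_i = Σα_j − 1 = 2.5 > 0, so everyone contributes w_i; G^SO = 28, W^SO = 28 + 2.5·28 = 98.
Deadweight loss = 15.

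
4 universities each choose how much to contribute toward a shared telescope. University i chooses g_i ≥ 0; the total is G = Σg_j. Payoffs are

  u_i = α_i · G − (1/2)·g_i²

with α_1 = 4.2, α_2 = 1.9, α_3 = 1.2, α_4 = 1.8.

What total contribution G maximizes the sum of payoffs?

36.4

Planner FOC: ∂(Σu_j)/∂g_i = (Σα_j) − g_i = 0, so g_i^SO = Σα_j = 9.1 for every i; G^SO = 36.4.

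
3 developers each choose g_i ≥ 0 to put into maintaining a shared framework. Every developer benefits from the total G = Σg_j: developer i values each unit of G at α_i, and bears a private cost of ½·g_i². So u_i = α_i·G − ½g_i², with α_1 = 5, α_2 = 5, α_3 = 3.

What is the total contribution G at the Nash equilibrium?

13

Developer i's FOC: ∂u_i/∂g_i = α_i − g_i = 0, so g_i* = α_i.
NE contributions = (5, 5, 3); G = 13.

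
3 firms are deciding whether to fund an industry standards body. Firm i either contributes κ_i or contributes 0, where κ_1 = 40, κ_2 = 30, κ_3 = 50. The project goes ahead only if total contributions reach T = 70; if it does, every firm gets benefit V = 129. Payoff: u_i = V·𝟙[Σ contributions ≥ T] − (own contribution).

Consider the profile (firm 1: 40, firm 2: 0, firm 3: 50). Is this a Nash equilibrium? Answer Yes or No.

Total = 90 ≥ 70: provided.
Firm 1 (pledges 40, payoff 89): dropping to 0 → total 50, payoff 0. No gain.
Firm 2 (pledges 0, payoff 129): pledging 30 → total 120, payoff 99. No gain.
Firm 3 (pledges 50, payoff 79): dropping to 0 → total 40, payoff 0. No gain.

Yes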